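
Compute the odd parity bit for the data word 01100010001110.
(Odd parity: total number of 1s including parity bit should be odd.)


Number of 1s in data: 6
Parity bit: 1

1


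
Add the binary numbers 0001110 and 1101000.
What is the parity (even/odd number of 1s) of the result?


0001110 = 14
1101000 = 104
Sum = 118 = 1110110
1s count = 5

odd parity (5 ones in 1110110)


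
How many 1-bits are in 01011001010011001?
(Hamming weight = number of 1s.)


Counting 1s in 01011001010011001

8


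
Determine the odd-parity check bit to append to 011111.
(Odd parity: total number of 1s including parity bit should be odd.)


Number of 1s in data: 5
Parity bit: 0

0


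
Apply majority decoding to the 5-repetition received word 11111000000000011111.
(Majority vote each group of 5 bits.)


Groups: 11111, 00000, 00000, 11111
Majority votes: 1001

1001


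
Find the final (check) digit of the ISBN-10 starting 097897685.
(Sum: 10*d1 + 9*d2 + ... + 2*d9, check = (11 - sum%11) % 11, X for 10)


Weighted sum: 340
340 mod 11 = 10

Check digit: 1


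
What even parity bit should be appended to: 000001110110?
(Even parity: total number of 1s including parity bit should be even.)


Number of 1s in data: 5
Parity bit: 1

1


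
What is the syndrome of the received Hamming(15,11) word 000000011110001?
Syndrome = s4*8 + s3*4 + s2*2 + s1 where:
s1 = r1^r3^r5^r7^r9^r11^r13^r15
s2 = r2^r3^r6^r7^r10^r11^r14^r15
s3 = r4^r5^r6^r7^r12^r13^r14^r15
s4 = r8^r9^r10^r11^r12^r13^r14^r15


s1=1, s2=1, s3=1, s4=1

Syndrome = 15 (error at position 15)


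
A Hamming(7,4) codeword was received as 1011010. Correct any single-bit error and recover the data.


Syndrome = 0: no error detected

Data: 1010 (no errors)


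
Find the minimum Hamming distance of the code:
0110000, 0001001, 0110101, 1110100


Comparing all pairs, minimum distance: 2
Can detect 1 errors, correct 0 errors

2


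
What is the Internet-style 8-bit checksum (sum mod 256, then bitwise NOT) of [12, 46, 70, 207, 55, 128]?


Sum = 518 mod 256 = 6
Complement = 249

249


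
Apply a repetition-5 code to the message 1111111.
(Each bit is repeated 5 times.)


Each bit -> 5 copies

11111111111111111111111111111111111


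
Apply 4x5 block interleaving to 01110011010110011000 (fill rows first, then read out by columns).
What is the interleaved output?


Matrix:
  01110
  01101
  01100
  11000
Read columns: 00011111111010000100

00011111111010000100


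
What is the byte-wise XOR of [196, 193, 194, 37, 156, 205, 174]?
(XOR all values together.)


XOR chain: 196 ^ 193 ^ 194 ^ 37 ^ 156 ^ 205 ^ 174 = 29

29


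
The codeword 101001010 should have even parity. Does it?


Number of 1s: 4

Yes, parity is correct (4 ones)


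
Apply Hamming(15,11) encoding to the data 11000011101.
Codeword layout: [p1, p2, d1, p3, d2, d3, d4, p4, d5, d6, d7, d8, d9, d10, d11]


Parity bits: p1=1, p2=1, p3=0, p4=0

111010000011101


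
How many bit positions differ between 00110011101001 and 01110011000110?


XOR: 01000000101111
Count of 1s: 6

6


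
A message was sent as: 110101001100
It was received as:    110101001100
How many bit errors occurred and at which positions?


XOR: 000000000000

0 errors (received matches sent)


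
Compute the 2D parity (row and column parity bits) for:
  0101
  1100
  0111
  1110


Row parities: 0011
Column parities: 0000

Row P: 0011, Col P: 0000, Corner: 0


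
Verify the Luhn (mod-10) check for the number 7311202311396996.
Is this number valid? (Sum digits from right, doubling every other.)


Luhn sum = 67
67 mod 10 = 7

Invalid (Luhn sum mod 10 = 7)


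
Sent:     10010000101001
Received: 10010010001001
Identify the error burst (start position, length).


XOR: 00000010100000

Burst at position 6, length 3


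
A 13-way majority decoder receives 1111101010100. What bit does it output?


Ones: 8 out of 13
Threshold: 7

1 (8/13 voted 1)


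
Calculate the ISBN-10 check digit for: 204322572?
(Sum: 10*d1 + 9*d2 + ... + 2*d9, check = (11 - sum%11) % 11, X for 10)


Weighted sum: 140
140 mod 11 = 8

Check digit: 3


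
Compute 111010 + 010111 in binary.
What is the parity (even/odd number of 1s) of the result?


111010 = 58
010111 = 23
Sum = 81 = 1010001
1s count = 3

odd parity (3 ones in 1010001)


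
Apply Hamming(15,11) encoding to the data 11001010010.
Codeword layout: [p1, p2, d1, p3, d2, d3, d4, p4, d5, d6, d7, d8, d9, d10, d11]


Parity bits: p1=0, p2=1, p3=0, p4=1

011010011010010


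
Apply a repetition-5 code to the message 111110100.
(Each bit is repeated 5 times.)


Each bit -> 5 copies

111111111111111111111111100000111110000000000


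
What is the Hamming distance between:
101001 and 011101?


XOR: 110100
Count of 1s: 3

3


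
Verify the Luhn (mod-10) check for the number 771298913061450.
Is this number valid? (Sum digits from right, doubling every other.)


Luhn sum = 60
60 mod 10 = 0

Valid (Luhn sum mod 10 = 0)


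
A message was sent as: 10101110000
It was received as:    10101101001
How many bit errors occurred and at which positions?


XOR: 00000011001

3 error(s) at position(s): 6, 7, 10


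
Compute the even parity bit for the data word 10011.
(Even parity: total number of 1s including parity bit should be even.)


Number of 1s in data: 3
Parity bit: 1

1


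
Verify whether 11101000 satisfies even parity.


Number of 1s: 4

Yes, parity is correct (4 ones)


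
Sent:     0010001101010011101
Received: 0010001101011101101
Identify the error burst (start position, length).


XOR: 0000000000001110000

Burst at position 12, length 3


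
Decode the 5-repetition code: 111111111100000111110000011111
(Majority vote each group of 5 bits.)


Groups: 11111, 11111, 00000, 11111, 00000, 11111
Majority votes: 110101

110101


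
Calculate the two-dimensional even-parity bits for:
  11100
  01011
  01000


Row parities: 111
Column parities: 11111

Row P: 111, Col P: 11111, Corner: 1


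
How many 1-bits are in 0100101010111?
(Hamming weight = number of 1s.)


Counting 1s in 0100101010111

7


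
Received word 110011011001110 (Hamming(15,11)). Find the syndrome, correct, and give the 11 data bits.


Syndrome = 14: error at position 14

Data: 01101001100 (corrected bit 14)


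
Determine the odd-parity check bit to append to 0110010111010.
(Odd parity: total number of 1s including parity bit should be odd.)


Number of 1s in data: 7
Parity bit: 0

0


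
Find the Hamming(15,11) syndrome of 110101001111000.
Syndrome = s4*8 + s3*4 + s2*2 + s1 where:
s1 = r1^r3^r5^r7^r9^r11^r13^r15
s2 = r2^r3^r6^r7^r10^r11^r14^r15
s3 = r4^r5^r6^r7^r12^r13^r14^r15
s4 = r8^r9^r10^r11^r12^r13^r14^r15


s1=1, s2=0, s3=1, s4=0

Syndrome = 5 (error at position 5)


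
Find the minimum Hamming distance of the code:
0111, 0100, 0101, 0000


Comparing all pairs, minimum distance: 1
Can detect 0 errors, correct 0 errors

1


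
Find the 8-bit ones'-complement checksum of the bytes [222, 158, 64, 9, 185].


Sum = 638 mod 256 = 126
Complement = 129

129


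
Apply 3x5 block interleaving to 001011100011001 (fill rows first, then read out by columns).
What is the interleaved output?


Matrix:
  00101
  11000
  11001
Read columns: 011011100000101

011011100000101


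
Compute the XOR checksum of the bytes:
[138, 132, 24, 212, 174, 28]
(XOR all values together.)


XOR chain: 138 ^ 132 ^ 24 ^ 212 ^ 174 ^ 28 = 112

112


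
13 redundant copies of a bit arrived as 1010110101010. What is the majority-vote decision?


Ones: 7 out of 13
Threshold: 7

1 (7/13 voted 1)


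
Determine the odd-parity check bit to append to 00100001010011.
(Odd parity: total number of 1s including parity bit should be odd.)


Number of 1s in data: 5
Parity bit: 0

0


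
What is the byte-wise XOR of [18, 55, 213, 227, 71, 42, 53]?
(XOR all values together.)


XOR chain: 18 ^ 55 ^ 213 ^ 227 ^ 71 ^ 42 ^ 53 = 75

75


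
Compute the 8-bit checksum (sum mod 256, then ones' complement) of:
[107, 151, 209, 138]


Sum = 605 mod 256 = 93
Complement = 162

162


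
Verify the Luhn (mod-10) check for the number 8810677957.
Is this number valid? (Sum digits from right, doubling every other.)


Luhn sum = 49
49 mod 10 = 9

Invalid (Luhn sum mod 10 = 9)


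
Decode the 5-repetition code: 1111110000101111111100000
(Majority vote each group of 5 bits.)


Groups: 11111, 10000, 10111, 11111, 00000
Majority votes: 10110

10110


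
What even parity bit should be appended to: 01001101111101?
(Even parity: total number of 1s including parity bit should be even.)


Number of 1s in data: 9
Parity bit: 1

1


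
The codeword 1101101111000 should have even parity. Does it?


Number of 1s: 8

Yes, parity is correct (8 ones)


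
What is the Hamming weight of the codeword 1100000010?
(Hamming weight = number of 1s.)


Counting 1s in 1100000010

3


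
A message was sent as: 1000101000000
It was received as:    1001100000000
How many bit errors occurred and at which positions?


XOR: 0001001000000

2 error(s) at position(s): 3, 6


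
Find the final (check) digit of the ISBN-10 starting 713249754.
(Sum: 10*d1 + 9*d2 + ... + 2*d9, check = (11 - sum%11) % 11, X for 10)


Weighted sum: 237
237 mod 11 = 6

Check digit: 5


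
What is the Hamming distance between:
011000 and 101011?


XOR: 110011
Count of 1s: 4

4


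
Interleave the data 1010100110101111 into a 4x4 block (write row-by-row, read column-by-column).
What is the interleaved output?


Matrix:
  1010
  1001
  1010
  1111
Read columns: 1111000110110101

1111000110110101


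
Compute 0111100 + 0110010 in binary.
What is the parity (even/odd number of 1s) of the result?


0111100 = 60
0110010 = 50
Sum = 110 = 1101110
1s count = 5

odd parity (5 ones in 1101110)


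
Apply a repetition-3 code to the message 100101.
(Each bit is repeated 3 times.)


Each bit -> 3 copies

111000000111000111


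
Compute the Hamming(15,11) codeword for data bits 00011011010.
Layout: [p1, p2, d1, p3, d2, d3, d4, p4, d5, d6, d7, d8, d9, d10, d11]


Parity bits: p1=1, p2=1, p3=1, p4=0

110100101011010


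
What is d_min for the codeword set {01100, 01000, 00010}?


Comparing all pairs, minimum distance: 1
Can detect 0 errors, correct 0 errors

1


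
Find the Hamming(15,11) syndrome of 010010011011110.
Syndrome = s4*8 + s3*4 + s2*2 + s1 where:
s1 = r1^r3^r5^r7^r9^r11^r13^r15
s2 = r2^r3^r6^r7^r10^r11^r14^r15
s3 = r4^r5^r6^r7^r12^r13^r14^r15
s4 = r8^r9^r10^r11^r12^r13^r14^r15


s1=0, s2=1, s3=0, s4=0

Syndrome = 2 (error at position 2)


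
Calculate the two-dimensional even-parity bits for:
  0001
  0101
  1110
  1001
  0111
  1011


Row parities: 101011
Column parities: 1111

Row P: 101011, Col P: 1111, Corner: 0


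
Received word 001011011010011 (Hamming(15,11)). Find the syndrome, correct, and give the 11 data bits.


Syndrome = 11: error at position 11

Data: 11101000011 (corrected bit 11)


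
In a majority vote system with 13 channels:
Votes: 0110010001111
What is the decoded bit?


Ones: 7 out of 13
Threshold: 7

1 (7/13 voted 1)


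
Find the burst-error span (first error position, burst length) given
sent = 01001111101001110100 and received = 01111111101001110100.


XOR: 00110000000000000000

Burst at position 2, length 2


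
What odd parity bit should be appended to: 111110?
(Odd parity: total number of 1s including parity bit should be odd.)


Number of 1s in data: 5
Parity bit: 0

0


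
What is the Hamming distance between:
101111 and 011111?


XOR: 110000
Count of 1s: 2

2


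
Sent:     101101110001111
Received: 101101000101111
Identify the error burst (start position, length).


XOR: 000000110100000

Burst at position 6, length 4


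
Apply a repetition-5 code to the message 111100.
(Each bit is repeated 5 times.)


Each bit -> 5 copies

111111111111111111110000000000


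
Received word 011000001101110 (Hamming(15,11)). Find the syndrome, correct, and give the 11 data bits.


Syndrome = 13: error at position 13

Data: 10001101010 (corrected bit 13)


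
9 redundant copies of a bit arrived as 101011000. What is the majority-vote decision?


Ones: 4 out of 9
Threshold: 5

0 (4/9 voted 1)


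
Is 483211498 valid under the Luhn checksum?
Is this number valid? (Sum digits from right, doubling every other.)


Luhn sum = 42
42 mod 10 = 2

Invalid (Luhn sum mod 10 = 2)


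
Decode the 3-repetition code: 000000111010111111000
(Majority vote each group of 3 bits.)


Groups: 000, 000, 111, 010, 111, 111, 000
Majority votes: 0010110

0010110


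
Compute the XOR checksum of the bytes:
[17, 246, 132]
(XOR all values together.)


XOR chain: 17 ^ 246 ^ 132 = 99

99


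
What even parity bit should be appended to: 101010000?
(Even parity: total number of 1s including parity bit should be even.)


Number of 1s in data: 3
Parity bit: 1

1


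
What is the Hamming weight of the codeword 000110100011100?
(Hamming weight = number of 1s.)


Counting 1s in 000110100011100

6


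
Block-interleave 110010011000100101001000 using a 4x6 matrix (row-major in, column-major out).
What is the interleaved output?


Matrix:
  110010
  011000
  100101
  001000
Read columns: 101011000101001010000010

101011000101001010000010


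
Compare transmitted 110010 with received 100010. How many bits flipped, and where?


XOR: 010000

1 error(s) at position(s): 1


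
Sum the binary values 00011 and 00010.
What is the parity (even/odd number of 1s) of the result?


00011 = 3
00010 = 2
Sum = 5 = 101
1s count = 2

even parity (2 ones in 101)


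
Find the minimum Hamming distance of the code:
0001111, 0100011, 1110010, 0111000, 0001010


Comparing all pairs, minimum distance: 2
Can detect 1 errors, correct 0 errors

2


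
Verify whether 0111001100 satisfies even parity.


Number of 1s: 5

No, parity error (5 ones)


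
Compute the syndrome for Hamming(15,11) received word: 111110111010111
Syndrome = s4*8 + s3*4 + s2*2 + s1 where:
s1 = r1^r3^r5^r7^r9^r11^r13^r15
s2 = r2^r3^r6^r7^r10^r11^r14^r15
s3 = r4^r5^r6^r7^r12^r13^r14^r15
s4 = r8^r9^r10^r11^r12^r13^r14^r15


s1=0, s2=0, s3=0, s4=0

Syndrome = 0 (no error)


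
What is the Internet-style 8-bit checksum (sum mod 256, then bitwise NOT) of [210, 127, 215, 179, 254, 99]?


Sum = 1084 mod 256 = 60
Complement = 195

195


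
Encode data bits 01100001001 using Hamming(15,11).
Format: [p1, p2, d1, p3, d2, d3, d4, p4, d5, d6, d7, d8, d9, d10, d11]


Parity bits: p1=0, p2=0, p3=0, p4=0

000011000001001


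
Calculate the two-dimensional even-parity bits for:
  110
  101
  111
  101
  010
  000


Row parities: 001010
Column parities: 011

Row P: 001010, Col P: 011, Corner: 0


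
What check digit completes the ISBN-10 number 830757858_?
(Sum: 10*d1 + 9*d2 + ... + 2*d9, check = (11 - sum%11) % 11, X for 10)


Weighted sum: 284
284 mod 11 = 9

Check digit: 2


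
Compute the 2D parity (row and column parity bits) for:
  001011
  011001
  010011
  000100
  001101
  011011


Row parities: 111110
Column parities: 010011

Row P: 111110, Col P: 010011, Corner: 1


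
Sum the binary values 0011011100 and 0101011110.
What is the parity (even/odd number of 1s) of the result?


0011011100 = 220
0101011110 = 350
Sum = 570 = 1000111010
1s count = 5

odd parity (5 ones in 1000111010)


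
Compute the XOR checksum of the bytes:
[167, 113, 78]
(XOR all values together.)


XOR chain: 167 ^ 113 ^ 78 = 152

152


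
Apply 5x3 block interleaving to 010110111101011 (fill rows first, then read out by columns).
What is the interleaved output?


Matrix:
  010
  110
  111
  101
  011
Read columns: 011101110100111

011101110100111


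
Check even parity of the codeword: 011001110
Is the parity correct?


Number of 1s: 5

No, parity error (5 ones)


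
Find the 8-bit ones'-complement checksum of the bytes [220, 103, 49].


Sum = 372 mod 256 = 116
Complement = 139

139


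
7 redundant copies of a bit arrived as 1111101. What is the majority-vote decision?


Ones: 6 out of 7
Threshold: 4

1 (6/7 voted 1)


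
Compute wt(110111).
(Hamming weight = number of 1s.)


Counting 1s in 110111

5


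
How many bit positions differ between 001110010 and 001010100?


XOR: 000100110
Count of 1s: 3

3


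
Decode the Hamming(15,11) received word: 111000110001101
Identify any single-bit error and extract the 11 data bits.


Syndrome = 1: error at position 1

Data: 10010001101 (corrected bit 1)


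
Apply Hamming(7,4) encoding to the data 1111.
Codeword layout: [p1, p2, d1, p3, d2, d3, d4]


Parity bits: p1=1, p2=1, p3=1

1111111


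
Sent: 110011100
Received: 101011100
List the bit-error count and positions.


XOR: 011000000

2 error(s) at position(s): 1, 2


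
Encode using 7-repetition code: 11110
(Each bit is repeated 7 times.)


Each bit -> 7 copies

11111111111111111111111111110000000


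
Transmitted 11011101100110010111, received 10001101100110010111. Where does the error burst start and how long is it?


XOR: 01010000000000000000

Burst at position 1, length 3


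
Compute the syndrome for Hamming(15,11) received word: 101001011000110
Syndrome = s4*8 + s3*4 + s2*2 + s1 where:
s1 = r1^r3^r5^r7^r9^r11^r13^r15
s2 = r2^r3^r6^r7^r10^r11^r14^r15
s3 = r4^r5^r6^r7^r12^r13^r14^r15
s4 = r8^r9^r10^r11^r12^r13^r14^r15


s1=0, s2=1, s3=1, s4=0

Syndrome = 6 (error at position 6)


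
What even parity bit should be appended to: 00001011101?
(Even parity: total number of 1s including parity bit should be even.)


Number of 1s in data: 5
Parity bit: 1

1


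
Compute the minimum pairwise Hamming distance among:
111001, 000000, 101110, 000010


Comparing all pairs, minimum distance: 1
Can detect 0 errors, correct 0 errors

1


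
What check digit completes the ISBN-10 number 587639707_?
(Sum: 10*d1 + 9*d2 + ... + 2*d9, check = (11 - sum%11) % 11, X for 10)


Weighted sum: 325
325 mod 11 = 6

Check digit: 5


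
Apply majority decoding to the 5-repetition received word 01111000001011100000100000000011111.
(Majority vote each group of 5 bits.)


Groups: 01111, 00000, 10111, 00000, 10000, 00000, 11111
Majority votes: 1010001

1010001


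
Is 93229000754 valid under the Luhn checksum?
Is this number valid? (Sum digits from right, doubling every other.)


Luhn sum = 42
42 mod 10 = 2

Invalid (Luhn sum mod 10 = 2)


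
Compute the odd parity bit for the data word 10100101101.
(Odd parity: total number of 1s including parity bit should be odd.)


Number of 1s in data: 6
Parity bit: 1

1


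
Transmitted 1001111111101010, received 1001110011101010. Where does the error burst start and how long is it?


XOR: 0000001100000000

Burst at position 6, length 2


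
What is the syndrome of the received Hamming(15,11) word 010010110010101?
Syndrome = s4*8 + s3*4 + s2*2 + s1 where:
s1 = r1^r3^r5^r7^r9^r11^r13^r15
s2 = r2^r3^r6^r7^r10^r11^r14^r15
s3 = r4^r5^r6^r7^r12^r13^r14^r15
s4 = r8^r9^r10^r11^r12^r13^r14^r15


s1=1, s2=0, s3=0, s4=0

Syndrome = 1 (error at position 1)


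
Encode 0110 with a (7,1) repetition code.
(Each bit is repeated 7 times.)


Each bit -> 7 copies

0000000111111111111110000000


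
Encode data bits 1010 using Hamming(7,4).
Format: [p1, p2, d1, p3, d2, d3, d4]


Parity bits: p1=1, p2=0, p3=1

1011010


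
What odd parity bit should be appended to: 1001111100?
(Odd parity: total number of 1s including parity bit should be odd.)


Number of 1s in data: 6
Parity bit: 1

1


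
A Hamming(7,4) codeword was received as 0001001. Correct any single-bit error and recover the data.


Syndrome = 3: error at position 3

Data: 1001 (corrected bit 3)


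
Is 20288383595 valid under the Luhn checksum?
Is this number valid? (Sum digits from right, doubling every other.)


Luhn sum = 58
58 mod 10 = 8

Invalid (Luhn sum mod 10 = 8)


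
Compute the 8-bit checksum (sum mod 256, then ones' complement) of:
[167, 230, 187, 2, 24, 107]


Sum = 717 mod 256 = 205
Complement = 50

50


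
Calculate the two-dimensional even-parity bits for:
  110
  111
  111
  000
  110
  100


Row parities: 011001
Column parities: 100

Row P: 011001, Col P: 100, Corner: 1


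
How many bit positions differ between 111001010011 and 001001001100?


XOR: 110000011111
Count of 1s: 7

7


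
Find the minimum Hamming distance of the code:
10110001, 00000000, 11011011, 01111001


Comparing all pairs, minimum distance: 3
Can detect 2 errors, correct 1 errors

3


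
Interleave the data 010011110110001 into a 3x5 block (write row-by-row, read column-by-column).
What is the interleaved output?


Matrix:
  01001
  11101
  10001
Read columns: 011110010000111

011110010000111


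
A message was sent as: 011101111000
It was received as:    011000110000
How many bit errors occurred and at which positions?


XOR: 000101001000

3 error(s) at position(s): 3, 5, 8


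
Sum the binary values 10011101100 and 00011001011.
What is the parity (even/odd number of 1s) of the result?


10011101100 = 1260
00011001011 = 203
Sum = 1463 = 10110110111
1s count = 8

even parity (8 ones in 10110110111)


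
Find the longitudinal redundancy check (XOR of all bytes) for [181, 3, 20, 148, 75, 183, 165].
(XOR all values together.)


XOR chain: 181 ^ 3 ^ 20 ^ 148 ^ 75 ^ 183 ^ 165 = 111

111


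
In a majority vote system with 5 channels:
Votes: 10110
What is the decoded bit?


Ones: 3 out of 5
Threshold: 3

1 (3/5 voted 1)


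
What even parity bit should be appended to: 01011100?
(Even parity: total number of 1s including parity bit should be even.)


Number of 1s in data: 4
Parity bit: 0

0


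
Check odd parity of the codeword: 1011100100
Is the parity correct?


Number of 1s: 5

Yes, parity is correct (5 ones)


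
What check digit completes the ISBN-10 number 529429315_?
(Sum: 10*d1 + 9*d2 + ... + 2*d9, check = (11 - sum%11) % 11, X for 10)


Weighted sum: 250
250 mod 11 = 8

Check digit: 3


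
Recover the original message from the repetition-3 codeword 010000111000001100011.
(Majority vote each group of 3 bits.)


Groups: 010, 000, 111, 000, 001, 100, 011
Majority votes: 0010001

0010001


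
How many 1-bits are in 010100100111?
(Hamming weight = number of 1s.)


Counting 1s in 010100100111

6


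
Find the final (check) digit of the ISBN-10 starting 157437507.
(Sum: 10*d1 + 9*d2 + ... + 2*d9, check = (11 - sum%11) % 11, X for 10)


Weighted sum: 226
226 mod 11 = 6

Check digit: 5


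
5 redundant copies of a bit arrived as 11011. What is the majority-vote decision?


Ones: 4 out of 5
Threshold: 3

1 (4/5 voted 1)


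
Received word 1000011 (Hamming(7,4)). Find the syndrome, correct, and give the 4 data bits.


Syndrome = 0: no error detected

Data: 0011 (no errors)


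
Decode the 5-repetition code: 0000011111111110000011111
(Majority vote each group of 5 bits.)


Groups: 00000, 11111, 11111, 00000, 11111
Majority votes: 01101

01101


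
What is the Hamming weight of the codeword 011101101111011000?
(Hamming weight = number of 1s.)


Counting 1s in 011101101111011000

11


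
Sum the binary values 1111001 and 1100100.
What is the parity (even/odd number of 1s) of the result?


1111001 = 121
1100100 = 100
Sum = 221 = 11011101
1s count = 6

even parity (6 ones in 11011101)


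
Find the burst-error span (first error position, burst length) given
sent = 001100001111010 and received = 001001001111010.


XOR: 000101000000000

Burst at position 3, length 3


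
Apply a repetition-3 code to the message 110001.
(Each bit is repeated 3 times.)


Each bit -> 3 copies

111111000000000111


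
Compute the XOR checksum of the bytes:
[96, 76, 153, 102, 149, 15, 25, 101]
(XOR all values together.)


XOR chain: 96 ^ 76 ^ 153 ^ 102 ^ 149 ^ 15 ^ 25 ^ 101 = 53

53


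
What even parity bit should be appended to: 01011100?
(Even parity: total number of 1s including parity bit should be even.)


Number of 1s in data: 4
Parity bit: 0

0


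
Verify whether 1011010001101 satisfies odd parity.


Number of 1s: 7

Yes, parity is correct (7 ones)


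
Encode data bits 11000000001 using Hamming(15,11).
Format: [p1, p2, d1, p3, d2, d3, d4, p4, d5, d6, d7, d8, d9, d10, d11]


Parity bits: p1=1, p2=0, p3=0, p4=1

101010010000001


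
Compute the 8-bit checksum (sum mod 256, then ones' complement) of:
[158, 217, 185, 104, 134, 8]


Sum = 806 mod 256 = 38
Complement = 217

217


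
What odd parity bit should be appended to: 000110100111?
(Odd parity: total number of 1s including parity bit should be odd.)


Number of 1s in data: 6
Parity bit: 1

1


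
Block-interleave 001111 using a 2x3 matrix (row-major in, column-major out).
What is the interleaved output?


Matrix:
  001
  111
Read columns: 010111

010111


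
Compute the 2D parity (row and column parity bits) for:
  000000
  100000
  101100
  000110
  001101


Row parities: 01101
Column parities: 000111

Row P: 01101, Col P: 000111, Corner: 1


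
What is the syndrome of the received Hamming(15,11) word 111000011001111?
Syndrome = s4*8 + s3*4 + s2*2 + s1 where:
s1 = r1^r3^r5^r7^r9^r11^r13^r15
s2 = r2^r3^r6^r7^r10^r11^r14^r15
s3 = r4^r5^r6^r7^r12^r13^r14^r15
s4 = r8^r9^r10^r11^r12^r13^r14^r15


s1=1, s2=0, s3=0, s4=0

Syndrome = 1 (error at position 1)


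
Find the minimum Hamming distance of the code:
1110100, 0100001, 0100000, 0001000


Comparing all pairs, minimum distance: 1
Can detect 0 errors, correct 0 errors

1


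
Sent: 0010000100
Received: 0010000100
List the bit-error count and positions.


XOR: 0000000000

0 errors (received matches sent)


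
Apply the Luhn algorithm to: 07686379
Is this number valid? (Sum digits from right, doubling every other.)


Luhn sum = 38
38 mod 10 = 8

Invalid (Luhn sum mod 10 = 8)


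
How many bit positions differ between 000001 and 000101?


XOR: 000100
Count of 1s: 1

1


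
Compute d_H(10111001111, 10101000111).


XOR: 00010001000
Count of 1s: 2

2


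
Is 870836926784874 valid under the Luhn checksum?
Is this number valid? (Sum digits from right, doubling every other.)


Luhn sum = 83
83 mod 10 = 3

Invalid (Luhn sum mod 10 = 3)


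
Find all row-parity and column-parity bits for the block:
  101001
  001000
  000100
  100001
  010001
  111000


Row parities: 111001
Column parities: 101101

Row P: 111001, Col P: 101101, Corner: 0


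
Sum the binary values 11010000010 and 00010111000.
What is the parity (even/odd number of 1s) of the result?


11010000010 = 1666
00010111000 = 184
Sum = 1850 = 11100111010
1s count = 7

odd parity (7 ones in 11100111010)


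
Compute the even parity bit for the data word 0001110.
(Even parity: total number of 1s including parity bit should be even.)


Number of 1s in data: 3
Parity bit: 1

1


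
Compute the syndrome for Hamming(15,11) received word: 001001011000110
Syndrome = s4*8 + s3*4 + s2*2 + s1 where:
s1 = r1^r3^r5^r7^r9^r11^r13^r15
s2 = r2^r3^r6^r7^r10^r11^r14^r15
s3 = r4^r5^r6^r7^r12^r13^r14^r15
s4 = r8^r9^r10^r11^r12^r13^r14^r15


s1=1, s2=1, s3=1, s4=0

Syndrome = 7 (error at position 7)


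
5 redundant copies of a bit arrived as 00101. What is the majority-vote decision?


Ones: 2 out of 5
Threshold: 3

0 (2/5 voted 1)


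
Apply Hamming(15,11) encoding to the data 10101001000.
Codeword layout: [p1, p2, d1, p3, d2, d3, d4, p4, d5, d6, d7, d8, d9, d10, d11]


Parity bits: p1=0, p2=0, p3=0, p4=0

001001001001000


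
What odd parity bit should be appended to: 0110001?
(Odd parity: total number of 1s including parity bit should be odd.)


Number of 1s in data: 3
Parity bit: 0

0


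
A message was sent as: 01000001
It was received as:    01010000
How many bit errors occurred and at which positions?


XOR: 00010001

2 error(s) at position(s): 3, 7


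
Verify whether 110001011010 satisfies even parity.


Number of 1s: 6

Yes, parity is correct (6 ones)


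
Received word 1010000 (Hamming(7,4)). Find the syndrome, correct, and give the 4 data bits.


Syndrome = 2: error at position 2

Data: 1000 (corrected bit 2)


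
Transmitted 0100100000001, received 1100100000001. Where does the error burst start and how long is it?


XOR: 1000000000000

Burst at position 0, length 1


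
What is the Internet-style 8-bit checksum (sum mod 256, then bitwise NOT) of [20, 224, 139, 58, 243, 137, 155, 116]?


Sum = 1092 mod 256 = 68
Complement = 187

187


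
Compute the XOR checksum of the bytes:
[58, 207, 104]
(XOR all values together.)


XOR chain: 58 ^ 207 ^ 104 = 157

157


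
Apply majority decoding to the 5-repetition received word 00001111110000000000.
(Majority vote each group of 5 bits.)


Groups: 00001, 11111, 00000, 00000
Majority votes: 0100

0100


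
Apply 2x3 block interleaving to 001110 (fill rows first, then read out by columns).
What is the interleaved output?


Matrix:
  001
  110
Read columns: 010110

010110


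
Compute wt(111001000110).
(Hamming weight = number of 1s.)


Counting 1s in 111001000110

6


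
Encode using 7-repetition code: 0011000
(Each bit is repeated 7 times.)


Each bit -> 7 copies

0000000000000011111111111111000000000000000000000


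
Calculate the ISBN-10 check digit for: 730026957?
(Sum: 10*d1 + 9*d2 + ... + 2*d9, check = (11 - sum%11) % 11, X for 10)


Weighted sum: 204
204 mod 11 = 6

Check digit: 5


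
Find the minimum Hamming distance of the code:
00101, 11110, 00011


Comparing all pairs, minimum distance: 2
Can detect 1 errors, correct 0 errors

2


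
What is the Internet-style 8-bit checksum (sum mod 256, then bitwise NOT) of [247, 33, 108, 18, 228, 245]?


Sum = 879 mod 256 = 111
Complement = 144

144


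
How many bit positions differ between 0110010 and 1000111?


XOR: 1110101
Count of 1s: 5

5


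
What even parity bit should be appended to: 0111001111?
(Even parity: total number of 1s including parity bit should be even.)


Number of 1s in data: 7
Parity bit: 1

1


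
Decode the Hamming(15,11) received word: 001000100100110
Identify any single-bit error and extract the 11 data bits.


Syndrome = 13: error at position 13

Data: 10010100010 (corrected bit 13)


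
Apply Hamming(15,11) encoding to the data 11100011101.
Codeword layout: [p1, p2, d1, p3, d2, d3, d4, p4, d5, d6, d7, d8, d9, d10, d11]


Parity bits: p1=1, p2=0, p3=1, p4=0

101111000011101


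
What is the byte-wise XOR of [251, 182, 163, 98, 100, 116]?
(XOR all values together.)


XOR chain: 251 ^ 182 ^ 163 ^ 98 ^ 100 ^ 116 = 156

156


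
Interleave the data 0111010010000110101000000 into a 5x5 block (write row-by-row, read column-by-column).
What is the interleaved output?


Matrix:
  01110
  10010
  00011
  01010
  00000
Read columns: 0100010010100001111000100

0100010010100001111000100


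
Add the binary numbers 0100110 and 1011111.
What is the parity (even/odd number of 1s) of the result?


0100110 = 38
1011111 = 95
Sum = 133 = 10000101
1s count = 3

odd parity (3 ones in 10000101)


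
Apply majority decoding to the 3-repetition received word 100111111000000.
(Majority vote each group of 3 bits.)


Groups: 100, 111, 111, 000, 000
Majority votes: 01100

01100


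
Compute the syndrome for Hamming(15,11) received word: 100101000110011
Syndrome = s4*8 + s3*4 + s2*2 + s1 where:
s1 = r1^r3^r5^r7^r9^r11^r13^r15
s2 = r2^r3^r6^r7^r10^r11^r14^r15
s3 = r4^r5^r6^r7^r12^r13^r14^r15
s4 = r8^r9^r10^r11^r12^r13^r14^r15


s1=1, s2=1, s3=0, s4=0

Syndrome = 3 (error at position 3)


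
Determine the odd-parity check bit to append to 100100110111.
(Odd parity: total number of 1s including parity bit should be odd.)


Number of 1s in data: 7
Parity bit: 0

0


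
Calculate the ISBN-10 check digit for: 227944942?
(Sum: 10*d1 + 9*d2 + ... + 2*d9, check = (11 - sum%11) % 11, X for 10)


Weighted sum: 253
253 mod 11 = 0

Check digit: 0


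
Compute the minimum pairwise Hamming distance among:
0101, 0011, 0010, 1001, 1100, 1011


Comparing all pairs, minimum distance: 1
Can detect 0 errors, correct 0 errors

1


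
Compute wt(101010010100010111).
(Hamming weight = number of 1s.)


Counting 1s in 101010010100010111

9


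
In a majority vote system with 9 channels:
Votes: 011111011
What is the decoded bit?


Ones: 7 out of 9
Threshold: 5

1 (7/9 voted 1)


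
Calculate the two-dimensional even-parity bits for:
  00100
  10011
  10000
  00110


Row parities: 1110
Column parities: 00001

Row P: 1110, Col P: 00001, Corner: 1


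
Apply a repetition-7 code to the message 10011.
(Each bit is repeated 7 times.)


Each bit -> 7 copies

11111110000000000000011111111111111


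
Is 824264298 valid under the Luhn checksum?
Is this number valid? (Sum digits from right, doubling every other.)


Luhn sum = 53
53 mod 10 = 3

Invalid (Luhn sum mod 10 = 3)


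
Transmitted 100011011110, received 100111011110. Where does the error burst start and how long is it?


XOR: 000100000000

Burst at position 3, length 1


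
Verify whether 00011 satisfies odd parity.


Number of 1s: 2

No, parity error (2 ones)


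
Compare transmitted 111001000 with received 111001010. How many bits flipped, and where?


XOR: 000000010

1 error(s) at position(s): 7


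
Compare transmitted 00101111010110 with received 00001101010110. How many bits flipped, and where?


XOR: 00100010000000

2 error(s) at position(s): 2, 6


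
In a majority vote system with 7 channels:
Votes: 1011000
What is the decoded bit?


Ones: 3 out of 7
Threshold: 4

0 (3/7 voted 1)


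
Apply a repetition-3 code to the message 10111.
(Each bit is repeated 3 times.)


Each bit -> 3 copies

111000111111111


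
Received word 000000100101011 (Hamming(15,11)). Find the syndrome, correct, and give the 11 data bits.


Syndrome = 0: no error detected

Data: 00010101011 (no errors)


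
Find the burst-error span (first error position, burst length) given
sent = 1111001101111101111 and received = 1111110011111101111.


XOR: 0000111110000000000

Burst at position 4, length 5


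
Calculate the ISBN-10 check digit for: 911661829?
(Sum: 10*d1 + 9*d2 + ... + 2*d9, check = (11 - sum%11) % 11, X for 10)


Weighted sum: 246
246 mod 11 = 4

Check digit: 7


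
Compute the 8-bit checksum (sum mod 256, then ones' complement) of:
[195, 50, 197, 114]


Sum = 556 mod 256 = 44
Complement = 211

211


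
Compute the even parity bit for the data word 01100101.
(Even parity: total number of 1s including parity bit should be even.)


Number of 1s in data: 4
Parity bit: 0

0


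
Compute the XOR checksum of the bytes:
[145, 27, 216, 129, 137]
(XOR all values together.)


XOR chain: 145 ^ 27 ^ 216 ^ 129 ^ 137 = 90

90


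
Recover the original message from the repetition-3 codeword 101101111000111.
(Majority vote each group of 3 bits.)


Groups: 101, 101, 111, 000, 111
Majority votes: 11101

11101


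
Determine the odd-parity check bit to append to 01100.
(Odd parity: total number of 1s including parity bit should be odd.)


Number of 1s in data: 2
Parity bit: 1

1


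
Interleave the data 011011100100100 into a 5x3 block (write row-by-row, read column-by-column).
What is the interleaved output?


Matrix:
  011
  011
  100
  100
  100
Read columns: 001111100011000

001111100011000


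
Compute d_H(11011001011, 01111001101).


XOR: 10100000110
Count of 1s: 4

4


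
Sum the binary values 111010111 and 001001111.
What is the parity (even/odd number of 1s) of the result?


111010111 = 471
001001111 = 79
Sum = 550 = 1000100110
1s count = 4

even parity (4 ones in 1000100110)


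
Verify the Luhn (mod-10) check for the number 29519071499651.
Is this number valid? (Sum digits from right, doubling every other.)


Luhn sum = 64
64 mod 10 = 4

Invalid (Luhn sum mod 10 = 4)


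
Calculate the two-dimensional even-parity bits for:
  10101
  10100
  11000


Row parities: 100
Column parities: 11001

Row P: 100, Col P: 11001, Corner: 1


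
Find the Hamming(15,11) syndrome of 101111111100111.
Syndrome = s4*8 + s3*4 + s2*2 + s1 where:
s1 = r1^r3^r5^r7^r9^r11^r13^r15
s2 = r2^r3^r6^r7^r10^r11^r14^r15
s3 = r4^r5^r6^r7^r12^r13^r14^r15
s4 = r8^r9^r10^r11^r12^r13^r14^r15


s1=1, s2=0, s3=1, s4=0

Syndrome = 5 (error at position 5)


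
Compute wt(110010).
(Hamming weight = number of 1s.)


Counting 1s in 110010

3


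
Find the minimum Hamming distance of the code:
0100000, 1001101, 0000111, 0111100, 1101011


Comparing all pairs, minimum distance: 3
Can detect 2 errors, correct 1 errors

3


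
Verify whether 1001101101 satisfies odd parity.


Number of 1s: 6

No, parity error (6 ones)


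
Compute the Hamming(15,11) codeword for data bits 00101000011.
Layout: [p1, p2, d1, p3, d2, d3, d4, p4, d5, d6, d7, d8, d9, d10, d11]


Parity bits: p1=0, p2=1, p3=1, p4=1

010101011000011


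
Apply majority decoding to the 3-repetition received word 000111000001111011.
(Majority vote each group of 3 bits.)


Groups: 000, 111, 000, 001, 111, 011
Majority votes: 010011

010011


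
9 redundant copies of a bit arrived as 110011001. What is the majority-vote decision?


Ones: 5 out of 9
Threshold: 5

1 (5/9 voted 1)


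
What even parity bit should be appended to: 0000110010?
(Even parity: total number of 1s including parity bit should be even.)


Number of 1s in data: 3
Parity bit: 1

1


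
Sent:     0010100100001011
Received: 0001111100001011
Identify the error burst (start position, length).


XOR: 0011011000000000

Burst at position 2, length 5


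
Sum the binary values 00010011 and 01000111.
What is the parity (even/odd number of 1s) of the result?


00010011 = 19
01000111 = 71
Sum = 90 = 1011010
1s count = 4

even parity (4 ones in 1011010)


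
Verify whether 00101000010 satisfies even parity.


Number of 1s: 3

No, parity error (3 ones)


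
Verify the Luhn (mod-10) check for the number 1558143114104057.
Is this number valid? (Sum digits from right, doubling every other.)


Luhn sum = 53
53 mod 10 = 3

Invalid (Luhn sum mod 10 = 3)


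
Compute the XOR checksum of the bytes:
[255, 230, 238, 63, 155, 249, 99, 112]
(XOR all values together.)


XOR chain: 255 ^ 230 ^ 238 ^ 63 ^ 155 ^ 249 ^ 99 ^ 112 = 185

185


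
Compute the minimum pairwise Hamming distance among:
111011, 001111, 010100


Comparing all pairs, minimum distance: 3
Can detect 2 errors, correct 1 errors

3


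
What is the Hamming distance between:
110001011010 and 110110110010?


XOR: 000111101000
Count of 1s: 5

5


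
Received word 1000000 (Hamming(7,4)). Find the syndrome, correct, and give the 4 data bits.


Syndrome = 1: error at position 1

Data: 0000 (corrected bit 1)


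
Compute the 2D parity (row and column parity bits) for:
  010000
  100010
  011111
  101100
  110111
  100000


Row parities: 101111
Column parities: 010110

Row P: 101111, Col P: 010110, Corner: 1


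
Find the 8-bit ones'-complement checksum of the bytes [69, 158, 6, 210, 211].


Sum = 654 mod 256 = 142
Complement = 113

113


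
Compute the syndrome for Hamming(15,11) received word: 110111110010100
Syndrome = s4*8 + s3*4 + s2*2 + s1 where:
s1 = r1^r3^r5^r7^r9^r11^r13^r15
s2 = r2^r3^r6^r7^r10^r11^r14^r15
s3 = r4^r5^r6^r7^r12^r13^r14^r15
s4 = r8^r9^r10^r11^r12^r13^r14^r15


s1=1, s2=0, s3=1, s4=1

Syndrome = 13 (error at position 13)
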